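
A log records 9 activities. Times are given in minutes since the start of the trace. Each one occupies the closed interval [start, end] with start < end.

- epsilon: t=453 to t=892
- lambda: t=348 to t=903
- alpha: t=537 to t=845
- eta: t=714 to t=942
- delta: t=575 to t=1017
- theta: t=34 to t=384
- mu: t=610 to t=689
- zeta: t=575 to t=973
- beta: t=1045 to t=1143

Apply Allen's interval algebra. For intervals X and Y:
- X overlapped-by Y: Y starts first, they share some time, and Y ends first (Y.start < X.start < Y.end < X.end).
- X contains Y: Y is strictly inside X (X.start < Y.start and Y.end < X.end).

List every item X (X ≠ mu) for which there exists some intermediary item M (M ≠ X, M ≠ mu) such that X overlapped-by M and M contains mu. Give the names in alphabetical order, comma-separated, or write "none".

delta, eta, zeta

Target mu = [t=610, t=689].
Intermediaries M with M contains mu: alpha, delta, epsilon, lambda, zeta.
Via alpha — items with X overlapped-by alpha: delta, eta, zeta.
Via delta — items with X overlapped-by delta: none.
Via epsilon — items with X overlapped-by epsilon: delta, eta, zeta.
Via lambda — items with X overlapped-by lambda: delta, eta, zeta.
Via zeta — items with X overlapped-by zeta: none.
Union: delta, eta, zeta.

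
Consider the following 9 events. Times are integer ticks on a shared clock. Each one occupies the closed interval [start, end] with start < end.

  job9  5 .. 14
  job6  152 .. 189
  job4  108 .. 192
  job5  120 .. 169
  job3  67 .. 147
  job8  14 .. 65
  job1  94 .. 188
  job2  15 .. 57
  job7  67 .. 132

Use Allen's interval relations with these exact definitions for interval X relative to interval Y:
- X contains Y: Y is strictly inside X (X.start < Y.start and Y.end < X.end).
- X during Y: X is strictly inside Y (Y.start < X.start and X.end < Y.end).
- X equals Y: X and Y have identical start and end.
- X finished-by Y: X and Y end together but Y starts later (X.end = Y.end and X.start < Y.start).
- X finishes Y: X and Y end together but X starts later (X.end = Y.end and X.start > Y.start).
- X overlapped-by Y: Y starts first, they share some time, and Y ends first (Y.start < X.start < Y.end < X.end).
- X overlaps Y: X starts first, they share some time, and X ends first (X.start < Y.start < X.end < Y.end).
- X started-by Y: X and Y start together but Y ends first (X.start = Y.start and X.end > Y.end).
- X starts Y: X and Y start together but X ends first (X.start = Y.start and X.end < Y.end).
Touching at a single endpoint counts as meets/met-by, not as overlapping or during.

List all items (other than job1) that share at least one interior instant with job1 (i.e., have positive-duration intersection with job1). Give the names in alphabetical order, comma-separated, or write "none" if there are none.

Target job1 = [94, 188].
job2 [15, 57] → before → no.
job3 [67, 147] → overlaps → yes.
job4 [108, 192] → overlapped-by → yes.
job5 [120, 169] → during → yes.
job6 [152, 189] → overlapped-by → yes.
job7 [67, 132] → overlaps → yes.
job8 [14, 65] → before → no.
job9 [5, 14] → before → no.
Result: job3, job4, job5, job6, job7.

job3, job4, job5, job6, job7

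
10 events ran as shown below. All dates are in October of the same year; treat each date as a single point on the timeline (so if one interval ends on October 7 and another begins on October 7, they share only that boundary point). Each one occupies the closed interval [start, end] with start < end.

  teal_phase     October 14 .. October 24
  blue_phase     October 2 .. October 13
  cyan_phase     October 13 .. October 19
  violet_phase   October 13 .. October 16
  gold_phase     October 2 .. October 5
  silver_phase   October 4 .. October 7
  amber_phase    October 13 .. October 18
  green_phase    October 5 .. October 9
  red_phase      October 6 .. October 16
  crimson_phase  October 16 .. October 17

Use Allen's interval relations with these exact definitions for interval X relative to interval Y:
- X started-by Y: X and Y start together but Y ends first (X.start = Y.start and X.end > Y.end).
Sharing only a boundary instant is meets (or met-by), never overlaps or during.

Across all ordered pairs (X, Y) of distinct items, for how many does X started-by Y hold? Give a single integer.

Checking all 90 ordered pairs for relation 'started-by'; matching pairs in alphabetical order:
(amber_phase, violet_phase): amber_phase started-by violet_phase ✓
(blue_phase, gold_phase): blue_phase started-by gold_phase ✓
(cyan_phase, amber_phase): cyan_phase started-by amber_phase ✓
(cyan_phase, violet_phase): cyan_phase started-by violet_phase ✓
Count: 4.

4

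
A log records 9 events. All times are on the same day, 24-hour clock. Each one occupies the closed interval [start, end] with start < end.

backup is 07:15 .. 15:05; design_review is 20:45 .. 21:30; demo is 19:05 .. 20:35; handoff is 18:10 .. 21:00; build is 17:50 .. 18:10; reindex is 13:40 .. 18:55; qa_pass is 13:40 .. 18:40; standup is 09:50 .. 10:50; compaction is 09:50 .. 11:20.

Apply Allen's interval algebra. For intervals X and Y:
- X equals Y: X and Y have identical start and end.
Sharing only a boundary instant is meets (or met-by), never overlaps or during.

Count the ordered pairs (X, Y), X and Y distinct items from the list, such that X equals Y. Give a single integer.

0

Checking all 72 ordered pairs for relation 'equals'; matching pairs in alphabetical order:
No pair satisfies it.
Count: 0.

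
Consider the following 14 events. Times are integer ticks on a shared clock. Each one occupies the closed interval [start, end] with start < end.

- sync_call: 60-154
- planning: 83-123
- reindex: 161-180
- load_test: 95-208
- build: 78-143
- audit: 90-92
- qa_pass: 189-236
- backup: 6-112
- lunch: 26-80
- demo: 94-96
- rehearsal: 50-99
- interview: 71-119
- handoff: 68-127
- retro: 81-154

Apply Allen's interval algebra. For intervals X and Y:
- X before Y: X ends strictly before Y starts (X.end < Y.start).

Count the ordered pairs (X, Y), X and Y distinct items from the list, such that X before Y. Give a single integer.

Checking all 182 ordered pairs for relation 'before'; matching pairs in alphabetical order:
(audit, demo): audit before demo ✓
(audit, load_test): audit before load_test ✓
(audit, qa_pass): audit before qa_pass ✓
(audit, reindex): audit before reindex ✓
(backup, qa_pass): backup before qa_pass ✓
(backup, reindex): backup before reindex ✓
(build, qa_pass): build before qa_pass ✓
(build, reindex): build before reindex ✓
(demo, qa_pass): demo before qa_pass ✓
(demo, reindex): demo before reindex ✓
(handoff, qa_pass): handoff before qa_pass ✓
(handoff, reindex): handoff before reindex ✓
(interview, qa_pass): interview before qa_pass ✓
(interview, reindex): interview before reindex ✓
(lunch, audit): lunch before audit ✓
(lunch, demo): lunch before demo ✓
(lunch, load_test): lunch before load_test ✓
(lunch, planning): lunch before planning ✓
(lunch, qa_pass): lunch before qa_pass ✓
(lunch, reindex): lunch before reindex ✓
(lunch, retro): lunch before retro ✓
(planning, qa_pass): planning before qa_pass ✓
(planning, reindex): planning before reindex ✓
(rehearsal, qa_pass): rehearsal before qa_pass ✓
... plus 6 further pairs not listed.
Count: 30.

30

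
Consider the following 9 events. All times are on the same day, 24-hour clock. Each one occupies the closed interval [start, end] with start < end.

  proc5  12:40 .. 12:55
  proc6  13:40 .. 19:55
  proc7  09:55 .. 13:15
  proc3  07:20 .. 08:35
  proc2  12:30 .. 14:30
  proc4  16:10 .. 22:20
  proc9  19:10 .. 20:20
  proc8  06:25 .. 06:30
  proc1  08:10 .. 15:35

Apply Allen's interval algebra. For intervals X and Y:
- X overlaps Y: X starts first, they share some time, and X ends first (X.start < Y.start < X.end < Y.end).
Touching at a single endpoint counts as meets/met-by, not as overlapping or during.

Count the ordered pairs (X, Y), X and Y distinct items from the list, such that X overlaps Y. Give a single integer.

Checking all 72 ordered pairs for relation 'overlaps'; matching pairs in alphabetical order:
(proc1, proc6): proc1 overlaps proc6 ✓
(proc2, proc6): proc2 overlaps proc6 ✓
(proc3, proc1): proc3 overlaps proc1 ✓
(proc6, proc4): proc6 overlaps proc4 ✓
(proc6, proc9): proc6 overlaps proc9 ✓
(proc7, proc2): proc7 overlaps proc2 ✓
Count: 6.

6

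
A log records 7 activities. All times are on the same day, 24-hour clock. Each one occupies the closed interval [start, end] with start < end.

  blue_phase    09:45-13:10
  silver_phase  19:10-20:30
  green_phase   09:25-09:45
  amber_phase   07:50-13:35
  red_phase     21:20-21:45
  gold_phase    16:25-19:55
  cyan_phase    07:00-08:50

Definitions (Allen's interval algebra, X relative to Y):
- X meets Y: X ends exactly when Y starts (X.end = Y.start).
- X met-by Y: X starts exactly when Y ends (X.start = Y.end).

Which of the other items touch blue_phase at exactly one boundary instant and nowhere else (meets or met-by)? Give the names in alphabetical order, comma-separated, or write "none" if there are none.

Target blue_phase = [09:45, 13:10].
amber_phase [07:50, 13:35] → contains → no.
cyan_phase [07:00, 08:50] → before → no.
gold_phase [16:25, 19:55] → after → no.
green_phase [09:25, 09:45] → meets → yes.
red_phase [21:20, 21:45] → after → no.
silver_phase [19:10, 20:30] → after → no.
Result: green_phase.

green_phase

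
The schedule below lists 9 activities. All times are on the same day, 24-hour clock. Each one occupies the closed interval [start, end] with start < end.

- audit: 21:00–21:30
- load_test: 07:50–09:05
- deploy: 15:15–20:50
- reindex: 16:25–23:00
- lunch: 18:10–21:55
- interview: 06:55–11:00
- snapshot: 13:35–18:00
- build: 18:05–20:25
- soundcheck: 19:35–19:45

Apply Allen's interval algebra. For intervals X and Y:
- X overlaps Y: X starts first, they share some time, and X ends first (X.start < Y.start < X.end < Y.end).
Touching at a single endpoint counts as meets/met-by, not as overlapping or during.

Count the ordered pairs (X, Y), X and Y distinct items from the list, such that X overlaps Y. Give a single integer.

Checking all 72 ordered pairs for relation 'overlaps'; matching pairs in alphabetical order:
(build, lunch): build overlaps lunch ✓
(deploy, lunch): deploy overlaps lunch ✓
(deploy, reindex): deploy overlaps reindex ✓
(snapshot, deploy): snapshot overlaps deploy ✓
(snapshot, reindex): snapshot overlaps reindex ✓
Count: 5.

5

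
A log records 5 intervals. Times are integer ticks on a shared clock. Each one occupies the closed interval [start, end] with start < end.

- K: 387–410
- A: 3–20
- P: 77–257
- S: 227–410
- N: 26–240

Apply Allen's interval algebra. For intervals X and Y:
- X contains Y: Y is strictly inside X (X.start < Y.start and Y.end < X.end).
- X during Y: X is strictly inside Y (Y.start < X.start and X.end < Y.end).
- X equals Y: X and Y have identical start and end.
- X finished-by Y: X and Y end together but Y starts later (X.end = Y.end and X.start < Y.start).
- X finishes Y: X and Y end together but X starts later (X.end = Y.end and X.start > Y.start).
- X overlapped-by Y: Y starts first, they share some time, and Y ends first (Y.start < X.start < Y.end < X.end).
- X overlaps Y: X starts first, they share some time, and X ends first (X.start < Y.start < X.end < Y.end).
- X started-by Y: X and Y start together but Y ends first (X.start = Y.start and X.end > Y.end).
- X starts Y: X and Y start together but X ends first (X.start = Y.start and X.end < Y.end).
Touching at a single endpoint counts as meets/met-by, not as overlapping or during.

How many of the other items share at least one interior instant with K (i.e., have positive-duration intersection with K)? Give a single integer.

1

Target K = [387, 410].
A [3, 20] → before → no.
N [26, 240] → before → no.
P [77, 257] → before → no.
S [227, 410] → finished-by → counts.
Total: 1.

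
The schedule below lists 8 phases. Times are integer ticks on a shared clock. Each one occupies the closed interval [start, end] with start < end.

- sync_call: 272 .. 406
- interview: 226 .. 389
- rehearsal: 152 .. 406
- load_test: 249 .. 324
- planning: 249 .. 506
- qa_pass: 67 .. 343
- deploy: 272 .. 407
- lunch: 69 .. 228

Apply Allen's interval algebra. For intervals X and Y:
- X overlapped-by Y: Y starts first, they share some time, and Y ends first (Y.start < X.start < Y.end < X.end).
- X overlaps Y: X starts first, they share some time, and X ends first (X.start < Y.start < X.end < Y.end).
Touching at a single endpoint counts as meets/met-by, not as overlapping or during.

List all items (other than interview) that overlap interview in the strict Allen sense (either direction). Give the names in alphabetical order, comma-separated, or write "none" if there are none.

Target interview = [226, 389].
deploy [272, 407] → overlapped-by → yes.
load_test [249, 324] → during → no.
lunch [69, 228] → overlaps → yes.
planning [249, 506] → overlapped-by → yes.
qa_pass [67, 343] → overlaps → yes.
rehearsal [152, 406] → contains → no.
sync_call [272, 406] → overlapped-by → yes.
Result: deploy, lunch, planning, qa_pass, sync_call.

deploy, lunch, planning, qa_pass, sync_call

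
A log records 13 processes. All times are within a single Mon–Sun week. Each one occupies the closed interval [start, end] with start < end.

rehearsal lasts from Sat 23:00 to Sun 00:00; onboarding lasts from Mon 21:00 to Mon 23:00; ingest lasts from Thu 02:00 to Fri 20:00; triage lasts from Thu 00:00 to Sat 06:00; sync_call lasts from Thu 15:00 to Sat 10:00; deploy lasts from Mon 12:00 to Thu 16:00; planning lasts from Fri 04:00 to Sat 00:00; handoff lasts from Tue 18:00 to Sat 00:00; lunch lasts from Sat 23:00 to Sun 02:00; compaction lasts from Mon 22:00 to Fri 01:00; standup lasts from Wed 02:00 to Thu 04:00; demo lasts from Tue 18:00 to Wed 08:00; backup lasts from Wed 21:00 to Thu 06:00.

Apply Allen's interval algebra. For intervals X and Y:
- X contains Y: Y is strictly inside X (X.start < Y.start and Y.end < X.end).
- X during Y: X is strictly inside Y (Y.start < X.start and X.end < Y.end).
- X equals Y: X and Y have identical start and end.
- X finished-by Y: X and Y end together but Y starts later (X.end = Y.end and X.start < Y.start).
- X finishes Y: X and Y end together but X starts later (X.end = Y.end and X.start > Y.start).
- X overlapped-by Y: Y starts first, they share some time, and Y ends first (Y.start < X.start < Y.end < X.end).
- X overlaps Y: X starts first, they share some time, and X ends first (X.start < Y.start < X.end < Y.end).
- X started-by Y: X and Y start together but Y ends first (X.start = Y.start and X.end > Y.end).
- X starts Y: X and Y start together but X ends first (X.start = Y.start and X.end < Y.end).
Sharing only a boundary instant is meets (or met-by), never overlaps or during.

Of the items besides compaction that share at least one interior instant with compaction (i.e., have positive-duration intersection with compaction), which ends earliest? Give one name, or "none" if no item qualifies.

Target compaction = [Mon 22:00, Fri 01:00].
backup [Wed 21:00, Thu 06:00] → during → candidate.
demo [Tue 18:00, Wed 08:00] → during → candidate.
deploy [Mon 12:00, Thu 16:00] → overlaps → candidate.
handoff [Tue 18:00, Sat 00:00] → overlapped-by → candidate.
ingest [Thu 02:00, Fri 20:00] → overlapped-by → candidate.
lunch [Sat 23:00, Sun 02:00] → after → excluded.
onboarding [Mon 21:00, Mon 23:00] → overlaps → candidate.
planning [Fri 04:00, Sat 00:00] → after → excluded.
rehearsal [Sat 23:00, Sun 00:00] → after → excluded.
standup [Wed 02:00, Thu 04:00] → during → candidate.
sync_call [Thu 15:00, Sat 10:00] → overlapped-by → candidate.
triage [Thu 00:00, Sat 06:00] → overlapped-by → candidate.
Among candidates, earliest end is Mon 23:00 → onboarding.

onboarding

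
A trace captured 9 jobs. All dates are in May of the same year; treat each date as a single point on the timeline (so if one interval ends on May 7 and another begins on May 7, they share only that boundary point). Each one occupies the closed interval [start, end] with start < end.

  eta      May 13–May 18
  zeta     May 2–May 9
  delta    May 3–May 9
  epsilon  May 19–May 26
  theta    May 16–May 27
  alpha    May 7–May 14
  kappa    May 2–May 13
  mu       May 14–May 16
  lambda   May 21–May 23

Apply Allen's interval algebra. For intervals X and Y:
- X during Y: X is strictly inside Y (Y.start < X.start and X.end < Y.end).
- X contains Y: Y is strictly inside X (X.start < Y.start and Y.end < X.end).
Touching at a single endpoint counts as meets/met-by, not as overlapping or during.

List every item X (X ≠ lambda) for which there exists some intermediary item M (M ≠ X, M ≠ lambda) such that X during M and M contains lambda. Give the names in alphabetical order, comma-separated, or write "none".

epsilon

Target lambda = [May 21, May 23].
Intermediaries M with M contains lambda: epsilon, theta.
Via epsilon — items with X during epsilon: none.
Via theta — items with X during theta: epsilon.
Union: epsilon.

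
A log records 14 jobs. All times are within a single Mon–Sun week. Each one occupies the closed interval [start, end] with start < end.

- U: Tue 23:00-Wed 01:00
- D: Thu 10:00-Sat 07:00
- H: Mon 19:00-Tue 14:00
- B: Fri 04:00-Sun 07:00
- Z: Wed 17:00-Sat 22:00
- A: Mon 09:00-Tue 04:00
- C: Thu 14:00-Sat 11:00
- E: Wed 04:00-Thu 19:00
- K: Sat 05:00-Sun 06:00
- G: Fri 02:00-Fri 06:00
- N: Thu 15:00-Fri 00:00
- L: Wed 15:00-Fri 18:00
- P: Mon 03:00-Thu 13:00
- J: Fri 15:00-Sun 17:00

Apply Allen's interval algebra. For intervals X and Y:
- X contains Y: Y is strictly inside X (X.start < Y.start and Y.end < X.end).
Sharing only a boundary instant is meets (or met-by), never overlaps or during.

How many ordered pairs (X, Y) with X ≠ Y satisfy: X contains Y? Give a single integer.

Checking all 182 ordered pairs for relation 'contains'; matching pairs in alphabetical order:
(B, K): B contains K ✓
(C, G): C contains G ✓
(C, N): C contains N ✓
(D, G): D contains G ✓
(D, N): D contains N ✓
(J, K): J contains K ✓
(L, G): L contains G ✓
(L, N): L contains N ✓
(P, A): P contains A ✓
(P, H): P contains H ✓
(P, U): P contains U ✓
(Z, C): Z contains C ✓
(Z, D): Z contains D ✓
(Z, G): Z contains G ✓
(Z, N): Z contains N ✓
Count: 15.

15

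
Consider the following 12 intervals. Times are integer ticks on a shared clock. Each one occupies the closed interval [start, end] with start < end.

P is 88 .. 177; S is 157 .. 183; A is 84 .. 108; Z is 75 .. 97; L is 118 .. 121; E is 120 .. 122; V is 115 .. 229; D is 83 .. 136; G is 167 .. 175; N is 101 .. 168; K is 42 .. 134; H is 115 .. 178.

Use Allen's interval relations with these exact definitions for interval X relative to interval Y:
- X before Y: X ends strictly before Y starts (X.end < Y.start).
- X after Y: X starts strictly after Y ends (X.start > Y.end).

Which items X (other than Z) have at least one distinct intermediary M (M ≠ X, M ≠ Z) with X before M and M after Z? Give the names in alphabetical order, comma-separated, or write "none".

A, D, E, K, L

Target Z = [75, 97].
Intermediaries M with M after Z: E, G, H, L, N, S, V.
Via E — items with X before E: A.
Via G — items with X before G: A, D, E, K, L.
Via H — items with X before H: A.
Via L — items with X before L: A.
Via N — items with X before N: none.
Via S — items with X before S: A, D, E, K, L.
Via V — items with X before V: A.
Union: A, D, E, K, L.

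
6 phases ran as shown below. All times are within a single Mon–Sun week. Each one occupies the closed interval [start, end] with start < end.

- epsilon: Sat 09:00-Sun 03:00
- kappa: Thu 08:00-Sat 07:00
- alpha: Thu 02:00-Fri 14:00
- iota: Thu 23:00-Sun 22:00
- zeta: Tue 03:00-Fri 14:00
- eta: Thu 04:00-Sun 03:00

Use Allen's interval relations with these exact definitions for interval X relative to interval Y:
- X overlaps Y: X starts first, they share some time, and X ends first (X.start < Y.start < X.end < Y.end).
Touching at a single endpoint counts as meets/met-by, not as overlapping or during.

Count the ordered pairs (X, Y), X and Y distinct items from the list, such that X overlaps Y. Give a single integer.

8

Checking all 30 ordered pairs for relation 'overlaps'; matching pairs in alphabetical order:
(alpha, eta): alpha overlaps eta ✓
(alpha, iota): alpha overlaps iota ✓
(alpha, kappa): alpha overlaps kappa ✓
(eta, iota): eta overlaps iota ✓
(kappa, iota): kappa overlaps iota ✓
(zeta, eta): zeta overlaps eta ✓
(zeta, iota): zeta overlaps iota ✓
(zeta, kappa): zeta overlaps kappa ✓
Count: 8.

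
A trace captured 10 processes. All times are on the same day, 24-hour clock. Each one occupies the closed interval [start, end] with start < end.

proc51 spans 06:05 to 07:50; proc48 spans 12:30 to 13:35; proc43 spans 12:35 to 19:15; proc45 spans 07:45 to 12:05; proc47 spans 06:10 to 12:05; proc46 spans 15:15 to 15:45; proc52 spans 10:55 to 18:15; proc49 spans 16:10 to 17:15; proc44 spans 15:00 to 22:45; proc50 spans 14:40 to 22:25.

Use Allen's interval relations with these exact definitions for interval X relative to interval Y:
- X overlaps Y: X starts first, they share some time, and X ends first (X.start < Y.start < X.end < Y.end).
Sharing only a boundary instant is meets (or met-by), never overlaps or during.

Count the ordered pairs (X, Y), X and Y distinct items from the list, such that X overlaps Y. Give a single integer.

11

Checking all 90 ordered pairs for relation 'overlaps'; matching pairs in alphabetical order:
(proc43, proc44): proc43 overlaps proc44 ✓
(proc43, proc50): proc43 overlaps proc50 ✓
(proc45, proc52): proc45 overlaps proc52 ✓
(proc47, proc52): proc47 overlaps proc52 ✓
(proc48, proc43): proc48 overlaps proc43 ✓
(proc50, proc44): proc50 overlaps proc44 ✓
(proc51, proc45): proc51 overlaps proc45 ✓
(proc51, proc47): proc51 overlaps proc47 ✓
(proc52, proc43): proc52 overlaps proc43 ✓
(proc52, proc44): proc52 overlaps proc44 ✓
(proc52, proc50): proc52 overlaps proc50 ✓
Count: 11.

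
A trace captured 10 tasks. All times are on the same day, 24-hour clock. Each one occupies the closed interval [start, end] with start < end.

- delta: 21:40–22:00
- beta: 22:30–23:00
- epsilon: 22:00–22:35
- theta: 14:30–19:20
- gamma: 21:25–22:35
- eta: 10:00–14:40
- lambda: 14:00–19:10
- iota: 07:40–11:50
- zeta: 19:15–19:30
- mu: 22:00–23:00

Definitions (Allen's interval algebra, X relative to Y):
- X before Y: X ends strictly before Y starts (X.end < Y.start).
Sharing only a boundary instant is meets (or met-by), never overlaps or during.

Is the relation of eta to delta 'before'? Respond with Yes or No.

Yes

eta = [10:00, 14:40], delta = [21:40, 22:00].
Actual relation of eta to delta: before.
Asked whether 'before' holds → Yes.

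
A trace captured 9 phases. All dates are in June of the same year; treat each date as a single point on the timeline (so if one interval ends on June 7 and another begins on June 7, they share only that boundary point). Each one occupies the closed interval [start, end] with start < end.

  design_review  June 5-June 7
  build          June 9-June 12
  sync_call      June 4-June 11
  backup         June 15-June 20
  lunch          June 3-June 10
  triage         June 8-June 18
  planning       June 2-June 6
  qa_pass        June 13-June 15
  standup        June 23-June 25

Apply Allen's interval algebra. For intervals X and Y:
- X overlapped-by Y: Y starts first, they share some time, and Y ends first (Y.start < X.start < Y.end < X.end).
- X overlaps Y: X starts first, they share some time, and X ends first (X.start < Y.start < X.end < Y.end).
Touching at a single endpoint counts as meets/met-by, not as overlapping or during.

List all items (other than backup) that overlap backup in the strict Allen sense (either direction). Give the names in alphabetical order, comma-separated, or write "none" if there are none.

Target backup = [June 15, June 20].
build [June 9, June 12] → before → no.
design_review [June 5, June 7] → before → no.
lunch [June 3, June 10] → before → no.
planning [June 2, June 6] → before → no.
qa_pass [June 13, June 15] → meets → no.
standup [June 23, June 25] → after → no.
sync_call [June 4, June 11] → before → no.
triage [June 8, June 18] → overlaps → yes.
Result: triage.

triage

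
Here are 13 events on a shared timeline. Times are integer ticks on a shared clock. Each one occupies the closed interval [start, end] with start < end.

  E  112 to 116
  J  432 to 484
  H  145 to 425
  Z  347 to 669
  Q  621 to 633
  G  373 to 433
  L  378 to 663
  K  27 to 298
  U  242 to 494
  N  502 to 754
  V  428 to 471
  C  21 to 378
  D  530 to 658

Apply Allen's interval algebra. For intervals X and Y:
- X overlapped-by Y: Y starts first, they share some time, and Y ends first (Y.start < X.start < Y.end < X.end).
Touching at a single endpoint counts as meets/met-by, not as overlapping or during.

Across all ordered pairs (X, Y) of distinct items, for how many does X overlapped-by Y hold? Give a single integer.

18

Checking all 156 ordered pairs for relation 'overlapped-by'; matching pairs in alphabetical order:
(G, C): G overlapped-by C ✓
(G, H): G overlapped-by H ✓
(H, C): H overlapped-by C ✓
(H, K): H overlapped-by K ✓
(J, G): J overlapped-by G ✓
(J, V): J overlapped-by V ✓
(L, G): L overlapped-by G ✓
(L, H): L overlapped-by H ✓
(L, U): L overlapped-by U ✓
(N, L): N overlapped-by L ✓
(N, Z): N overlapped-by Z ✓
(U, C): U overlapped-by C ✓
(U, H): U overlapped-by H ✓
(U, K): U overlapped-by K ✓
(V, G): V overlapped-by G ✓
(Z, C): Z overlapped-by C ✓
(Z, H): Z overlapped-by H ✓
(Z, U): Z overlapped-by U ✓
Count: 18.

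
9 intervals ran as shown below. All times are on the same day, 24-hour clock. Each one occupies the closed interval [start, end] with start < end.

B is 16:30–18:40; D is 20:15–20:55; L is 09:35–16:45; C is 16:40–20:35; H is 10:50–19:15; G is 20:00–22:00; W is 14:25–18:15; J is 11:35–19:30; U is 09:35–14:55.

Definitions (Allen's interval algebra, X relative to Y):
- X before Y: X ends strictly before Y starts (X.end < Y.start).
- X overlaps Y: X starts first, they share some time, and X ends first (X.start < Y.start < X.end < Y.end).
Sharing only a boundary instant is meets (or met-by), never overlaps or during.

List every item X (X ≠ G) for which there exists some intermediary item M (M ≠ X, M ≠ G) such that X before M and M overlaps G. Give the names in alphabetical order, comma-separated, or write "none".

U

Target G = [20:00, 22:00].
Intermediaries M with M overlaps G: C.
Via C — items with X before C: U.
Union: U.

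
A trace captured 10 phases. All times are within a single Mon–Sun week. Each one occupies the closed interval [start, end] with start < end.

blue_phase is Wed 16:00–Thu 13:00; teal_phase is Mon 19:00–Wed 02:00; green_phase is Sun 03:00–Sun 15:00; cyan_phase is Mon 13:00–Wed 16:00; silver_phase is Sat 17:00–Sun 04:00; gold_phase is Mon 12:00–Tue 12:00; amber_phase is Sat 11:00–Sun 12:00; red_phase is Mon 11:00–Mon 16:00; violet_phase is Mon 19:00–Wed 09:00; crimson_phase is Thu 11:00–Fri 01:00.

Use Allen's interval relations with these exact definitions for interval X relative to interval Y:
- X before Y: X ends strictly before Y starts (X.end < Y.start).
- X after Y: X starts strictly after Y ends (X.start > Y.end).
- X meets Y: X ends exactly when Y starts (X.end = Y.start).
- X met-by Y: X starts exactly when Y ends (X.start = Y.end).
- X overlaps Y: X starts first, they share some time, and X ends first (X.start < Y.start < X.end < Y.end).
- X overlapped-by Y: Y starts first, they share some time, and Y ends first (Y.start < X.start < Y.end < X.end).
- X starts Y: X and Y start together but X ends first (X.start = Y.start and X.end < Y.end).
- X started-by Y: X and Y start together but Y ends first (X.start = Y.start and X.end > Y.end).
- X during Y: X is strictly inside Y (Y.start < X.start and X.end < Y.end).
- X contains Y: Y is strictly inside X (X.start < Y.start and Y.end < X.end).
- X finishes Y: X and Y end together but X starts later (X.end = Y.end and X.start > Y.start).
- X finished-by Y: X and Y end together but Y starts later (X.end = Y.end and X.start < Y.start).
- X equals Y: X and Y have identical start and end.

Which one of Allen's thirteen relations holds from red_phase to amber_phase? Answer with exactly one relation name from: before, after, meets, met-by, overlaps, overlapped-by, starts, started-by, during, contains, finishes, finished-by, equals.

red_phase = [Mon 11:00, Mon 16:00]; amber_phase = [Sat 11:00, Sun 12:00].
Compare endpoints: red_phase.start < amber_phase.start, red_phase.start < amber_phase.end, red_phase.end < amber_phase.start, red_phase.end < amber_phase.end.
That pattern is 'before'.

before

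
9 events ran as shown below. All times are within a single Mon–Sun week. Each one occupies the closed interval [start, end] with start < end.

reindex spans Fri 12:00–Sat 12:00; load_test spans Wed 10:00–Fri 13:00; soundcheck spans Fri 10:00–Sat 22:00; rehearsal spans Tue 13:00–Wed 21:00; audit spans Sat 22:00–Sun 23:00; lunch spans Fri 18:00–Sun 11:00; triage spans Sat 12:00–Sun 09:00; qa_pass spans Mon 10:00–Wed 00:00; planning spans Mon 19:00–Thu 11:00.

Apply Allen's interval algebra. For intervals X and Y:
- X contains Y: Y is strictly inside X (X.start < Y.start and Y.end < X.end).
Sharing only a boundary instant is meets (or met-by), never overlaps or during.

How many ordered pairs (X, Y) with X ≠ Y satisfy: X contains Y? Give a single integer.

3

Checking all 72 ordered pairs for relation 'contains'; matching pairs in alphabetical order:
(lunch, triage): lunch contains triage ✓
(planning, rehearsal): planning contains rehearsal ✓
(soundcheck, reindex): soundcheck contains reindex ✓
Count: 3.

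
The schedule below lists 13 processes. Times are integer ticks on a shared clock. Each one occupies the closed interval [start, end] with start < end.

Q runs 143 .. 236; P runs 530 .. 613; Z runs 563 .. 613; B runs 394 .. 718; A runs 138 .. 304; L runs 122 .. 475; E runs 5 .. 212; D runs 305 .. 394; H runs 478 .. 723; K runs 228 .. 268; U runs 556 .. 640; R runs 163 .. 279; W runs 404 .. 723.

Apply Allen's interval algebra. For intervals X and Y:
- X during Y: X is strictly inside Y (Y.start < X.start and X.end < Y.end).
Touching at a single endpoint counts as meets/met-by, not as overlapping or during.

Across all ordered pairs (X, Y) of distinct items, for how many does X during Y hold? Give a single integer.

Checking all 156 ordered pairs for relation 'during'; matching pairs in alphabetical order:
(A, L): A during L ✓
(D, L): D during L ✓
(K, A): K during A ✓
(K, L): K during L ✓
(K, R): K during R ✓
(P, B): P during B ✓
(P, H): P during H ✓
(P, W): P during W ✓
(Q, A): Q during A ✓
(Q, L): Q during L ✓
(R, A): R during A ✓
(R, L): R during L ✓
(U, B): U during B ✓
(U, H): U during H ✓
(U, W): U during W ✓
(Z, B): Z during B ✓
(Z, H): Z during H ✓
(Z, U): Z during U ✓
(Z, W): Z during W ✓
Count: 19.

19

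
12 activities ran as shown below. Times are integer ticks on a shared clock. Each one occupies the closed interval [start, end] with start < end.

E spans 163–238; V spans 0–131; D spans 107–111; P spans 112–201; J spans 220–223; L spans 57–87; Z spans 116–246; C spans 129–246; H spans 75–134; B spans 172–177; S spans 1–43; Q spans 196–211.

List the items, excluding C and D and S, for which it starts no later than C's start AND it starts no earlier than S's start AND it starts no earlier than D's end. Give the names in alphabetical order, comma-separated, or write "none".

P, Z

Conditions: its start is no later than C's start (X.start <= 129) AND its start is no earlier than S's start (X.start >= 1) AND its start is no earlier than D's end (X.start >= 111).
B: start 172 <= 129? ✗; start 172 >= 1? ✓; start 172 >= 111? ✓ → no.
E: start 163 <= 129? ✗; start 163 >= 1? ✓; start 163 >= 111? ✓ → no.
H: start 75 <= 129? ✓; start 75 >= 1? ✓; start 75 >= 111? ✗ → no.
J: start 220 <= 129? ✗; start 220 >= 1? ✓; start 220 >= 111? ✓ → no.
L: start 57 <= 129? ✓; start 57 >= 1? ✓; start 57 >= 111? ✗ → no.
P: start 112 <= 129? ✓; start 112 >= 1? ✓; start 112 >= 111? ✓ → yes.
Q: start 196 <= 129? ✗; start 196 >= 1? ✓; start 196 >= 111? ✓ → no.
V: start 0 <= 129? ✓; start 0 >= 1? ✗; start 0 >= 111? ✗ → no.
Z: start 116 <= 129? ✓; start 116 >= 1? ✓; start 116 >= 111? ✓ → yes.
Result: P, Z.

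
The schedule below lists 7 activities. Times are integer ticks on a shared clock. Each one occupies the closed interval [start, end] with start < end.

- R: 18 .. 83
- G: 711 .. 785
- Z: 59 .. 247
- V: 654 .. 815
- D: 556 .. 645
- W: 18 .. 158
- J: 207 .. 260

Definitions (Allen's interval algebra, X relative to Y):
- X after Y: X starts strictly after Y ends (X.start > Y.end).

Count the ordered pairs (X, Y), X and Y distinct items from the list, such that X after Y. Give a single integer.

16

Checking all 42 ordered pairs for relation 'after'; matching pairs in alphabetical order:
(D, J): D after J ✓
(D, R): D after R ✓
(D, W): D after W ✓
(D, Z): D after Z ✓
(G, D): G after D ✓
(G, J): G after J ✓
(G, R): G after R ✓
(G, W): G after W ✓
(G, Z): G after Z ✓
(J, R): J after R ✓
(J, W): J after W ✓
(V, D): V after D ✓
(V, J): V after J ✓
(V, R): V after R ✓
(V, W): V after W ✓
(V, Z): V after Z ✓
Count: 16.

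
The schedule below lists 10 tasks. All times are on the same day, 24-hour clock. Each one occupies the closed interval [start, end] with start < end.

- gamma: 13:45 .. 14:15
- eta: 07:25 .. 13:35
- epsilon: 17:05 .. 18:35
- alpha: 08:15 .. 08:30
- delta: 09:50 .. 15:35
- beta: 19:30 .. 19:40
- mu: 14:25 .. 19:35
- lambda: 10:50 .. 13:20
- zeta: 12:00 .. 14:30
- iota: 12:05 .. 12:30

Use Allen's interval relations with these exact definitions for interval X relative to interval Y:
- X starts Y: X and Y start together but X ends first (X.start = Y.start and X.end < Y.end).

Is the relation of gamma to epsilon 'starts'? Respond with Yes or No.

gamma = [13:45, 14:15], epsilon = [17:05, 18:35].
Actual relation of gamma to epsilon: before.
Asked whether 'starts' holds → No.

No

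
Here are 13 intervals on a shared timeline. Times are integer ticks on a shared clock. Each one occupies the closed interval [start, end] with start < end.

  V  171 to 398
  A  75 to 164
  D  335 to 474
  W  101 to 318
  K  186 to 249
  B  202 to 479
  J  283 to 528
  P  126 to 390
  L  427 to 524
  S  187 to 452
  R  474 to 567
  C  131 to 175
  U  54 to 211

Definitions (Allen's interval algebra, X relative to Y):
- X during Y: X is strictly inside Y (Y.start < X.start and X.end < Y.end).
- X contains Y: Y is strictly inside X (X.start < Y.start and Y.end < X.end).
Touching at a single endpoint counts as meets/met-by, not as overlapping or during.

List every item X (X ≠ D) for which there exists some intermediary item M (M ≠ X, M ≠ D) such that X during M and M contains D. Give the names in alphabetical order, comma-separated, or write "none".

L

Target D = [335, 474].
Intermediaries M with M contains D: B, J.
Via B — items with X during B: none.
Via J — items with X during J: L.
Union: L.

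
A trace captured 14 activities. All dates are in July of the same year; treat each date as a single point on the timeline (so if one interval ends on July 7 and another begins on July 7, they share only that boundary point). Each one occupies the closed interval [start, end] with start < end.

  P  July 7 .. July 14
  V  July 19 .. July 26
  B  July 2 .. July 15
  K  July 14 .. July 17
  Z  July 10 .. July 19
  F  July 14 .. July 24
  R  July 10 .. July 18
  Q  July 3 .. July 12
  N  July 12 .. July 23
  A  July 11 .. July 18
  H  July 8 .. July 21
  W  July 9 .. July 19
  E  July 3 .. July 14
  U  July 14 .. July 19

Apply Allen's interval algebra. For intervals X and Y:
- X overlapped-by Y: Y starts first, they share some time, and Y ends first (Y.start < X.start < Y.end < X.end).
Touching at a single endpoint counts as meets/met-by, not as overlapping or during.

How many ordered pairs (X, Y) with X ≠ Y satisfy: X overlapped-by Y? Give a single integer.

43

Checking all 182 ordered pairs for relation 'overlapped-by'; matching pairs in alphabetical order:
(A, B): A overlapped-by B ✓
(A, E): A overlapped-by E ✓
(A, P): A overlapped-by P ✓
(A, Q): A overlapped-by Q ✓
(F, A): F overlapped-by A ✓
(F, B): F overlapped-by B ✓
(F, H): F overlapped-by H ✓
(F, N): F overlapped-by N ✓
(F, R): F overlapped-by R ✓
(F, W): F overlapped-by W ✓
(F, Z): F overlapped-by Z ✓
(H, B): H overlapped-by B ✓
(H, E): H overlapped-by E ✓
(H, P): H overlapped-by P ✓
(H, Q): H overlapped-by Q ✓
(K, B): K overlapped-by B ✓
(N, A): N overlapped-by A ✓
(N, B): N overlapped-by B ✓
(N, E): N overlapped-by E ✓
(N, H): N overlapped-by H ✓
(N, P): N overlapped-by P ✓
(N, R): N overlapped-by R ✓
(N, W): N overlapped-by W ✓
(N, Z): N overlapped-by Z ✓
... plus 19 further pairs not listed.
Count: 43.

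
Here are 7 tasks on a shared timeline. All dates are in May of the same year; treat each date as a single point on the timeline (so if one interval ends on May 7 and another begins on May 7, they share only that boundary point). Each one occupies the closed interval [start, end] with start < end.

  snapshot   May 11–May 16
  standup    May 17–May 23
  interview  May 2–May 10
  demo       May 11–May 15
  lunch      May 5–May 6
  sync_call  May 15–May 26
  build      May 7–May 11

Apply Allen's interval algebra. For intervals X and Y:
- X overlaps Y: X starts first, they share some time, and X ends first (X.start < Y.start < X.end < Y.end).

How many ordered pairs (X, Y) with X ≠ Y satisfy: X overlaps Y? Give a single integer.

Checking all 42 ordered pairs for relation 'overlaps'; matching pairs in alphabetical order:
(interview, build): interview overlaps build ✓
(snapshot, sync_call): snapshot overlaps sync_call ✓
Count: 2.

2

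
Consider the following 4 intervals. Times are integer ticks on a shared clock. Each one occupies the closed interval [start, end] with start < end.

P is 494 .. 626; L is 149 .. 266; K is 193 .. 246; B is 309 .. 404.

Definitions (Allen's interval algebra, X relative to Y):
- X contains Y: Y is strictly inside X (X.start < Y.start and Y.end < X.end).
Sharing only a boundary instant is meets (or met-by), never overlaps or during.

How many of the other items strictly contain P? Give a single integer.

0

Target P = [494, 626].
B [309, 404] → before → no.
K [193, 246] → before → no.
L [149, 266] → before → no.
Total: 0.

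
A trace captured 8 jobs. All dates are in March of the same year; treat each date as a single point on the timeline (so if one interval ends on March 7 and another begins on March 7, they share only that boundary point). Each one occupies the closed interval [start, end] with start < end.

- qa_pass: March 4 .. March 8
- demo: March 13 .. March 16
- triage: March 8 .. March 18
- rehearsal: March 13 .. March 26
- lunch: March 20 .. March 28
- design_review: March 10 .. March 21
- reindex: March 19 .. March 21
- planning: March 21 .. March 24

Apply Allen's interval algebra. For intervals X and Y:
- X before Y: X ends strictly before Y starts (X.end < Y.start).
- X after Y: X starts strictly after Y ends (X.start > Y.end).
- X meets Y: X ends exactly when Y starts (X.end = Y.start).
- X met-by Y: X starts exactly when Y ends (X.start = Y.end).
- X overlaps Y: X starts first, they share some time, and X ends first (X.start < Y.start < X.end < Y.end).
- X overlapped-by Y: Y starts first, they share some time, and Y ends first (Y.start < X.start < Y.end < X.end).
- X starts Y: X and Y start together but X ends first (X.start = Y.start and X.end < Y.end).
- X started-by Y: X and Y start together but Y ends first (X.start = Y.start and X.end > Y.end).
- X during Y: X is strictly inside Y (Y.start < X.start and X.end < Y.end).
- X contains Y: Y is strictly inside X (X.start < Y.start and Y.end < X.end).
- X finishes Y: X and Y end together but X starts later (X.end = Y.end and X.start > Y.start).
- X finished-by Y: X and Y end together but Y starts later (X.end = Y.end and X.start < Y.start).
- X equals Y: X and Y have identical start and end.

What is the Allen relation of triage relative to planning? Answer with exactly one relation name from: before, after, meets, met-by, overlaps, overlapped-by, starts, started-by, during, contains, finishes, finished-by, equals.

before

triage = [March 8, March 18]; planning = [March 21, March 24].
Compare endpoints: triage.start < planning.start, triage.start < planning.end, triage.end < planning.start, triage.end < planning.end.
That pattern is 'before'.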